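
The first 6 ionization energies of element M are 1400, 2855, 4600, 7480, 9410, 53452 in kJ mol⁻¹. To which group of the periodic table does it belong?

Group 15

Look for the largest jump between consecutive ionization energies: IE6/IE5 ≈ 5.7, far larger than any earlier ratio.
That jump marks the point where a core electron is being removed. So the atom has 5 valence electrons.
A main-group element with 5 valence electrons is in group 15.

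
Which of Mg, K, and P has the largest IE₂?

After 1 electron has been removed, what remains? Mg⁺ still has 1 valence electron; K⁺ is the bare [Ar] core; P⁺ still has 4 valence electrons.
Pulling an electron out of a noble-gas core costs far more than removing a remaining valence electron, so K sits at the high end of IE_2.
Valence configurations: Mg⁺ [Ne]3s¹, P⁺ [Ne]3s²3p².
Approximate IE_2 values (kJ/mol): Mg 1451, K 3052, P 1907.
Overall IE_2 order: Mg < P < K.

K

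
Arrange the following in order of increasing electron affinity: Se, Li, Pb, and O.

EA tends to increase across a period and decrease down a group, though the pattern is less regular than for IE or radius.
Neither a single period nor a single group — weigh both effects.
Li > Pb: period and group pull opposite ways; the down-group shift dominates (60 vs 35 kJ/mol).
O > Li: O lies to the right of Li in period 2, so the across-period effect alone puts O higher.
Se > O: this pair runs against the simple trend — see the exception note.
Note the exception: Se has a higher electron affinity than O, contrary to the simple trend — O's compact 2p subshell gives strong electron–electron repulsion on the added electron.
Approximate values (kJ/mol): Li 60, O 141, Se 195, Pb 35.
So from lowest to highest: Pb < Li < O < Se.

Pb, Li, O, Se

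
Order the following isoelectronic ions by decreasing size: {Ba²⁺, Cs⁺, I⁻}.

All of these have 54 electrons, so size is governed by nuclear charge alone: the more protons, the stronger the pull on the same electron cloud, and the smaller the ion.
Nuclear charges: Ba²⁺ (Z=56), Cs⁺ (Z=55), I⁻ (Z=53).
Largest to smallest: I⁻ > Cs⁺ > Ba²⁺.

I⁻ > Cs⁺ > Ba²⁺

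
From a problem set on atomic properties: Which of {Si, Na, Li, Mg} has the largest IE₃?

IE_3 is the cost of taking one more electron from the +2 cation: Si²⁺ still has 2 valence electrons; Na²⁺ is already 1 electron into the core; Li²⁺ is already 1 electron into the core; Mg²⁺ is the bare [Ne] core.
Pulling an electron out of a noble-gas core costs far more than removing a remaining valence electron, so Na, Mg and Li sit at the high end of IE_3.
Tabulated IE_3 (kJ/mol): Si 3232, Na 6910, Li 11815, Mg 7733.
Overall IE_3 order: Si < Na < Mg < Li.

Li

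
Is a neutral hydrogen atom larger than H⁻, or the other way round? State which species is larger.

Forming H⁻ adds 1 electron to H. More electron–electron repulsion in the same shell, with unchanged nuclear charge, lets the cloud expand.
An anion is larger than its parent atom: H⁻ > H.

H⁻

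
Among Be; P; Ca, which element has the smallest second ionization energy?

IE_2 is the cost of taking one more electron from the +1 cation: Be⁺ still has 1 valence electron; P⁺ still has 4 valence electrons; Ca⁺ still has 1 valence electron.
All are still removing valence electrons, so compare the +1 ions as you would atoms: IE_2 generally rises across a period (higher Z_eff) and falls down a group (larger shell), subject to the usual subshell exceptions.
Valence configurations: Be⁺ [He]2s¹, P⁺ [Ne]3s²3p², Ca⁺ [Ar]4s¹.
Approximate IE_2 values (kJ/mol): Be 1757, P 1907, Ca 1145.
Overall IE_2 order: Ca < Be < P.

Ca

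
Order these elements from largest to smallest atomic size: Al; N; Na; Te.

N is in period 2, group 15; Na is in period 3, group 1; Al is in period 3, group 13; Te is in period 5, group 16.
Atomic radius shrinks across a period as nuclear charge pulls the same shell inward, and grows down a group as new shells are added.
Here both period and group differ, so the two effects have to be weighed against each other.
Al > N: both effects reinforce here, so Al is clearly the larger of the two.
Te > Al: period and group pull opposite ways; the down-group shift dominates (136 vs 126 pm).
Na > Te: period and group pull opposite ways; the across-period shift dominates (155 vs 136 pm).
Tabulated atomic radius (pm): N 71, Na 155, Al 126, Te 136.
So from largest to smallest: Na > Te > Al > N.

Na > Te > Al > N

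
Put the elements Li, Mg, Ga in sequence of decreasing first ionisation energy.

First ionization energy rises across a period (greater Z_eff holds electrons more tightly) and falls down a group (valence electrons are farther from the nucleus).
These sit on a diagonal, where the across-period and down-group effects partly cancel.
Ga > Li: the two effects oppose for this pair; the across-period effect wins (579 vs 520 kJ/mol).
Mg > Ga: the two effects oppose for this pair; the down-group effect wins (738 vs 579 kJ/mol).
For reference (kJ/mol): Li 520, Mg 738, Ga 579.
So from highest to lowest: Mg > Ga > Li.

Mg > Ga > Li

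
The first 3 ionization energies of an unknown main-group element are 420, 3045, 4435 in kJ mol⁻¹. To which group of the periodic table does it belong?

Look for the largest jump between consecutive ionization energies: IE2/IE1 ≈ 7.2, far larger than any earlier ratio.
That jump marks the point where a core electron is being removed. So the atom has 1 valence electron.
A main-group element with 1 valence electron is in group 1.

Group 1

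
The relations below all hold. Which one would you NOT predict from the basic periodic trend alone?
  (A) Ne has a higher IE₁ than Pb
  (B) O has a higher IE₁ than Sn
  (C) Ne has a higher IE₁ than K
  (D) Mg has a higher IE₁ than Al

The general trend: IE₁ increases across a period and decreases down a group.
(A) Ne (period 2, group 18) vs Pb (period 6, group 14): the stated order agrees with the simple trend.
(B) O (period 2, group 16) vs Sn (period 5, group 14): the stated order agrees with the simple trend.
(C) Ne (period 2, group 18) vs K (period 4, group 1): the stated order agrees with the simple trend.
(D) Mg (period 3, group 2) vs Al (period 3, group 13): the stated order contradicts the simple trend.
The exception is (D): Al's single 3p electron is easier to remove than one from Mg's filled 3s².

(D)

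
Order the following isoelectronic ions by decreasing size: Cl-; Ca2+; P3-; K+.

P3- > Cl- > K+ > Ca2+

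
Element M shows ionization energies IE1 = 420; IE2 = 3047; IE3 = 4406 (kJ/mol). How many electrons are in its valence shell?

Look for the largest jump between consecutive ionization energies: IE2/IE1 ≈ 7.3, far larger than any earlier ratio.
That jump marks the point where a core electron is being removed. So the atom has 1 valence electron.

1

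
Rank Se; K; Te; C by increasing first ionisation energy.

K < Te < Se < C

First ionization energy rises across a period (greater Z_eff holds electrons more tightly) and falls down a group (valence electrons are farther from the nucleus).
Neither a single period nor a single group — weigh both effects.
Te > K: the two effects oppose for this pair; the across-period effect wins (869 vs 419 kJ/mol).
Se > Te: Se sits above Te in group 16, so the down-group effect alone puts Se higher.
C > Se: the two effects oppose for this pair; the down-group effect wins (1086 vs 941 kJ/mol).
Tabulated first ionization energy (kJ/mol): C 1086, K 419, Se 941, Te 869.
So from lowest to highest: K < Te < Se < C.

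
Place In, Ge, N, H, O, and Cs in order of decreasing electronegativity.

O > N > H > Ge > In > Cs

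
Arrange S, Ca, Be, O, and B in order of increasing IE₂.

Ca < Be < S < B < O

Consider each +1 ion: S⁺ still has 5 valence electrons; Ca⁺ still has 1 valence electron; Be⁺ still has 1 valence electron; O⁺ still has 5 valence electrons; B⁺ still has 2 valence electrons.
All are still removing valence electrons, so compare the +1 ions as you would atoms: IE_2 generally rises across a period (higher Z_eff) and falls down a group (larger shell), subject to the usual subshell exceptions.
Valence configurations: S⁺ [Ne]3s²3p³, Ca⁺ [Ar]4s¹, Be⁺ [He]2s¹, O⁺ [He]2s²2p³, B⁺ [He]2s².
Approximate IE_2 values (kJ/mol): S 2252, Ca 1145, Be 1757, O 3388, B 2427.
So the second ionization energies run Ca < Be < S < B < O.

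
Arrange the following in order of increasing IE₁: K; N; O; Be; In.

Be is in period 2, group 2; N is in period 2, group 15; O is in period 2, group 16; K is in period 4, group 1; In is in period 5, group 13.
Removing the outermost electron gets harder across a period and easier down a group.
These span different periods and groups, so the two trends combine.
In > K: period and group pull opposite ways; the across-period shift dominates (558 vs 419 kJ/mol).
Be > In: period and group pull opposite ways; the down-group shift dominates (900 vs 558 kJ/mol).
O > Be: both are in period 2; the period trend gives O the larger value.
N > O: this pair runs against the simple trend — see the exception note.
Note the exception: N has a higher first ionization energy than O, contrary to the simple trend — pairing an electron in O's 2p⁴ costs repulsion energy, so O ionizes more easily than half-filled N (2p³).
For reference (kJ/mol): Be 900, N 1402, O 1314, K 419, In 558.
So from lowest to highest: K < In < Be < O < N.

K < In < Be < O < N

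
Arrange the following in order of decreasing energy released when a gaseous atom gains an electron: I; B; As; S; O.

I > S > O > As > B

B is in period 2, group 13; O is in period 2, group 16; S is in period 3, group 16; As is in period 4, group 15; I is in period 5, group 17.
Electron affinity generally becomes more exothermic across a period toward the halogens and less exothermic down a group.
These span different periods and groups, so the two trends combine.
As > B: period and group pull opposite ways; the across-period shift dominates (78 vs 27 kJ/mol).
O > As: both effects reinforce here, so O is clearly the higher of the two.
S > O: this pair runs against the simple trend — see the exception note.
I > S: period and group pull opposite ways; the across-period shift dominates (295 vs 200 kJ/mol).
Note the exception: S has a higher electron affinity than O, contrary to the simple trend — the compact 2p subshell of O repels the added electron more than S's larger 3p does.
Tabulated electron affinity (kJ/mol): B 27, O 141, S 200, As 78, I 295.
So from highest to lowest: I > S > O > As > B.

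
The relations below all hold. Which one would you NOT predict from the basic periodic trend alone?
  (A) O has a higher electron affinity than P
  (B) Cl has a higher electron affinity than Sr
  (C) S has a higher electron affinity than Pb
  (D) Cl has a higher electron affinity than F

The general trend: electron affinity increases across a period and decreases down a group.
(A) O (period 2, group 16) vs P (period 3, group 15): the stated order agrees with the simple trend.
(B) Cl (period 3, group 17) vs Sr (period 5, group 2): the stated order agrees with the simple trend.
(C) S (period 3, group 16) vs Pb (period 6, group 14): the stated order agrees with the simple trend.
(D) Cl (period 3, group 17) vs F (period 2, group 17): the stated order contradicts the simple trend.
The exception is (D): F's small 2p subshell makes the incoming electron feel strong e⁻–e⁻ repulsion, so Cl actually releases more energy on gaining an electron.

(D)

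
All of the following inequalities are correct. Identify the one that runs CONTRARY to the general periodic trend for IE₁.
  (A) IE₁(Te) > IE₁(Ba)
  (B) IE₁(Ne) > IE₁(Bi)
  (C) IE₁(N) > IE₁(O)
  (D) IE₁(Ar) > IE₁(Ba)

(C)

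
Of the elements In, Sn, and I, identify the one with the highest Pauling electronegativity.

I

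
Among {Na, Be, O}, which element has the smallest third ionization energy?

O

After 2 electrons have been removed, what remains? Na²⁺ is already 1 electron into the core; Be²⁺ is the bare [He] core; O²⁺ still has 4 valence electrons.
Pulling an electron out of a noble-gas core costs far more than removing a remaining valence electron, so Na and Be sit at the high end of IE_3.
Tabulated IE_3 (kJ/mol): Na 6910, Be 14849, O 5300.
Putting it together, IE_3: O < Na < Be.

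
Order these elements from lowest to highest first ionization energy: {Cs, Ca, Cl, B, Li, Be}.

Li is in period 2, group 1; Be is in period 2, group 2; B is in period 2, group 13; Cl is in period 3, group 17; Ca is in period 4, group 2; Cs is in period 6, group 1.
Across a period the outer electron is held more tightly (higher IE₁); down a group it sits in a higher shell, more shielded, and comes off more easily.
These span different periods and groups, so the two trends combine.
Li > Cs: Li sits above Cs in group 1, so the down-group effect alone puts Li higher.
Ca > Li: the two effects oppose for this pair; the across-period effect wins (590 vs 520 kJ/mol).
B > Ca: both effects reinforce here, so B is clearly the higher of the two.
Be > B: this pair runs against the simple trend — see the exception note.
Cl > Be: the two effects oppose for this pair; the across-period effect wins (1251 vs 900 kJ/mol).
Note the exception: Be has a higher first ionization energy than B, contrary to the simple trend — removing B's lone 2p electron is easier than breaking Be's filled 2s².
For reference (kJ/mol): Li 520, Be 900, B 801, Cl 1251, Ca 590, Cs 376.
So from lowest to highest: Cs < Li < Ca < B < Be < Cl.

Cs, Li, Ca, B, Be, Cl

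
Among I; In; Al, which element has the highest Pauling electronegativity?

Al is in period 3, group 13; In is in period 5, group 13; I is in period 5, group 17.
Electronegativity increases across a period and decreases down a group, tracking effective nuclear charge and atomic size.
These span different periods and groups, so the two trends combine.
In > Al: this pair runs against the simple trend — see the exception note.
I > In: both are in period 5; the period trend gives I the larger value.
Note the exception: In has a higher electronegativity than Al, contrary to the simple trend — poor shielding by filled d (and f) subshells raises the heavier element's effective nuclear charge more than the simple down-group trend predicts.
Approximate values (Pauling): Al 1.61, In 1.78, I 2.66.
The highest Pauling electronegativity among these belongs to I.

I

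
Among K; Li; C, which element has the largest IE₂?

Li

Consider each +1 ion: K⁺ is the bare [Ar] core; Li⁺ is the bare [He] core; C⁺ still has 3 valence electrons.
Core electrons are held far more tightly than valence electrons, so K and Li top the IE_2 order.
Approximate IE_2 values (kJ/mol): K 3052, Li 7298, C 2353.
So the second ionization energies run C < K < Li.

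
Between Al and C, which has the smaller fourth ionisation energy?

The fourth ionization energy removes an electron from the +3 ion. For each element: Al³⁺ is the bare [Ne] core; C³⁺ still has 1 valence electron.
Core electrons are held far more tightly than valence electrons, so Al tops the IE_4 order.
The numbers (kJ/mol): Al 11577, C 6223.
Overall IE_4 order: C < Al.

C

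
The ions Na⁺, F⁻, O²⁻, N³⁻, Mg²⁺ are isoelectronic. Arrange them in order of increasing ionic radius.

All of these have 10 electrons, so size is governed by nuclear charge alone: the more protons, the stronger the pull on the same electron cloud, and the smaller the ion.
Nuclear charges: Mg²⁺ (Z=12), Na⁺ (Z=11), F⁻ (Z=9), O²⁻ (Z=8), N³⁻ (Z=7).
Smallest to largest: Mg²⁺ < Na⁺ < F⁻ < O²⁻ < N³⁻.

Mg²⁺ < Na⁺ < F⁻ < O²⁻ < N³⁻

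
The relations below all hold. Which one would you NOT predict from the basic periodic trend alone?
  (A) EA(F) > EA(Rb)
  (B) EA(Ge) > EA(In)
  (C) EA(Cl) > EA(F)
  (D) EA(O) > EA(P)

(C)

The general trend: electron affinity increases across a period and decreases down a group.
(A) F (period 2, group 17) vs Rb (period 5, group 1): the stated order agrees with the simple trend.
(B) Ge (period 4, group 14) vs In (period 5, group 13): the stated order agrees with the simple trend.
(C) Cl (period 3, group 17) vs F (period 2, group 17): the stated order contradicts the simple trend.
(D) O (period 2, group 16) vs P (period 3, group 15): the stated order agrees with the simple trend.
The exception is (C): F's small 2p subshell makes the incoming electron feel strong e⁻–e⁻ repulsion, so Cl actually releases more energy on gaining an electron.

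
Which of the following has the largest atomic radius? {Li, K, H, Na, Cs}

Cs

H is in period 1, group 1; Li is in period 2, group 1; Na is in period 3, group 1; K is in period 4, group 1; Cs is in period 6, group 1.
Atomic radius shrinks across a period as nuclear charge pulls the same shell inward, and grows down a group as new shells are added.
All are in group 1, so atomic radius increases down the group.
The largest atomic radius among these belongs to Cs.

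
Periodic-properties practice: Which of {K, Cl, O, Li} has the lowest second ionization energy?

Cl

Consider each +1 ion: K⁺ is the bare [Ar] core; Cl⁺ still has 6 valence electrons; O⁺ still has 5 valence electrons; Li⁺ is the bare [He] core.
Usually core removal costs more than valence removal, but here the competition is close: a tightly held n=2 valence electron can cost more to remove than an n=3 core electron, so the actual values have to decide it.
Valence configurations: Cl⁺ [Ne]3s²3p⁴, O⁺ [He]2s²2p³.
Tabulated IE_2 (kJ/mol): K 3052, Cl 2298, O 3388, Li 7298.
Hence IE_2: Cl < K < O < Li.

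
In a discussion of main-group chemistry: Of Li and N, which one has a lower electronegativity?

Li

Smaller atoms with higher effective nuclear charge are more electronegative.
All lie in period 2, so electronegativity increases left to right.
So Li has the lower electronegativity (Li < N).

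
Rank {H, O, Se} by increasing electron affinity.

H is in period 1, group 1; O is in period 2, group 16; Se is in period 4, group 16.
Atoms with high Z_eff and room in the valence shell (especially the halogens) have the most exothermic electron affinities.
These span different periods and groups, so the two trends combine.
O > H: period and group pull opposite ways; the across-period shift dominates (141 vs 73 kJ/mol).
Se > O: this pair runs against the simple trend — see the exception note.
Note the exception: Se has a higher electron affinity than O, contrary to the simple trend — O's compact 2p subshell gives strong electron–electron repulsion on the added electron.
Tabulated electron affinity (kJ/mol): H 73, O 141, Se 195.
So from lowest to highest: H < O < Se.

H < O < Se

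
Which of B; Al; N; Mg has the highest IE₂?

After 1 electron has been removed, what remains? B⁺ still has 2 valence electrons; Al⁺ still has 2 valence electrons; N⁺ still has 4 valence electrons; Mg⁺ still has 1 valence electron.
All are still removing valence electrons, so compare the +1 ions as you would atoms: IE_2 generally rises across a period (higher Z_eff) and falls down a group (larger shell), subject to the usual subshell exceptions.
Valence configurations: B⁺ [He]2s², Al⁺ [Ne]3s², N⁺ [He]2s²2p², Mg⁺ [Ne]3s¹.
The numbers (kJ/mol): B 2427, Al 1817, N 2856, Mg 1451.
Putting it together, IE_2: Mg < Al < B < N.

N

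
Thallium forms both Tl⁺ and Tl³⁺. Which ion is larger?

Both ions have Z = 81 protons, but Tl³⁺ has lost more electrons, so its remaining electrons feel a larger effective nuclear charge per electron and are pulled in more tightly.
Higher positive charge → smaller ion, so Tl⁺ > Tl³⁺.

Tl⁺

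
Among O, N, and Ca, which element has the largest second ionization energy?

O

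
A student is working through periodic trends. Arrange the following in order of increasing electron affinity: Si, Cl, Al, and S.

Al is in period 3, group 13; Si is in period 3, group 14; S is in period 3, group 16; Cl is in period 3, group 17.
Electron affinity generally becomes more exothermic across a period toward the halogens and less exothermic down a group.
All lie in period 3, so electron affinity increases left to right.
So from lowest to highest: Al < Si < S < Cl.

Al, Si, S, Cl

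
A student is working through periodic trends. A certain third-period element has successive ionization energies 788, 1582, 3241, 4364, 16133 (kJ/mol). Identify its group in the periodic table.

Group 14

Look for the largest jump between consecutive ionization energies: IE5/IE4 ≈ 3.7, far larger than any earlier ratio.
That jump marks the point where a core electron is being removed. So the atom has 4 valence electrons.
A main-group element with 4 valence electrons is in group 14.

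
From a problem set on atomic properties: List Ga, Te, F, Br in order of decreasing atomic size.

Radius decreases left→right (rising Z_eff, same n) and increases top→bottom (higher n).
Here both period and group differ, so the two effects have to be weighed against each other.
Br > F: they share group 17; the group trend gives Br the larger value.
Ga > Br: Ga lies to the left of Br in period 4, so the across-period effect alone puts Ga larger.
Te > Ga: the two effects oppose for this pair; the down-group effect wins (136 vs 124 pm).
Tabulated atomic radius (pm): F 64, Ga 124, Br 114, Te 136.
So from largest to smallest: Te > Ga > Br > F.

Te > Ga > Br > F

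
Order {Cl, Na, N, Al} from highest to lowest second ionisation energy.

IE_2 is the cost of taking one more electron from the +1 cation: Cl⁺ still has 6 valence electrons; Na⁺ is the bare [Ne] core; N⁺ still has 4 valence electrons; Al⁺ still has 2 valence electrons.
Core electrons are held far more tightly than valence electrons, so Na tops the IE_2 order.
Valence configurations: Cl⁺ [Ne]3s²3p⁴, N⁺ [He]2s²2p², Al⁺ [Ne]3s².
The numbers (kJ/mol): Cl 2298, Na 4562, N 2856, Al 1817.
So the second ionization energies run Al < Cl < N < Na.

Na, N, Cl, Al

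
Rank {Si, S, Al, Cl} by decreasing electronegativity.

Cl > S > Si > Al

Al is in period 3, group 13; Si is in period 3, group 14; S is in period 3, group 16; Cl is in period 3, group 17.
EN rises left→right (higher Z_eff, smaller atoms) and falls top→bottom (larger, more shielded atoms).
All lie in period 3, so electronegativity increases left to right.
So from highest to lowest: Cl > S > Si > Al.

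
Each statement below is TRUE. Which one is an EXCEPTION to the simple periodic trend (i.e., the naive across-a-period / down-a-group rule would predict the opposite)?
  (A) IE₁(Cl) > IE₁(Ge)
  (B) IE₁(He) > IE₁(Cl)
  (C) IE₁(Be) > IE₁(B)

(C)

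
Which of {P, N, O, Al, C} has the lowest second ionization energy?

The second ionization energy removes an electron from the +1 ion. For each element: P⁺ still has 4 valence electrons; N⁺ still has 4 valence electrons; O⁺ still has 5 valence electrons; Al⁺ still has 2 valence electrons; C⁺ still has 3 valence electrons.
All are still removing valence electrons, so compare the +1 ions as you would atoms: IE_2 generally rises across a period (higher Z_eff) and falls down a group (larger shell), subject to the usual subshell exceptions.
Valence configurations: P⁺ [Ne]3s²3p², N⁺ [He]2s²2p², O⁺ [He]2s²2p³, Al⁺ [Ne]3s², C⁺ [He]2s²2p¹.
The numbers (kJ/mol): P 1907, N 2856, O 3388, Al 1817, C 2353.
Overall IE_2 order: Al < P < C < N < O.

Al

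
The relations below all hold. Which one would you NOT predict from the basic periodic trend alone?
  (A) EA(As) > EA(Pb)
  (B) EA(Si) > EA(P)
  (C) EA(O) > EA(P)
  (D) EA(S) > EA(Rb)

The general trend: electron affinity increases across a period and decreases down a group.
(A) As (period 4, group 15) vs Pb (period 6, group 14): the stated order agrees with the simple trend.
(B) Si (period 3, group 14) vs P (period 3, group 15): the stated order contradicts the simple trend.
(C) O (period 2, group 16) vs P (period 3, group 15): the stated order agrees with the simple trend.
(D) S (period 3, group 16) vs Rb (period 5, group 1): the stated order agrees with the simple trend.
The exception is (B): adding an electron to P's half-filled 3p³ is unfavourable, so Si (3p²) has the more exothermic EA.

(B)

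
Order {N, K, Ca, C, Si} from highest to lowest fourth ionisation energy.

N > Ca > C > K > Si

IE_4 is the cost of taking one more electron from the +3 cation: N³⁺ still has 2 valence electrons; K³⁺ is already 2 electrons into the core; Ca³⁺ is already 1 electron into the core; C³⁺ still has 1 valence electron; Si³⁺ still has 1 valence electron.
Usually core removal costs more than valence removal, but here the competition is close: a tightly held n=2 valence electron can cost more to remove than an n=3 core electron, so the actual values have to decide it.
Valence configurations: N³⁺ [He]2s², C³⁺ [He]2s¹, Si³⁺ [Ne]3s¹.
Tabulated IE_4 (kJ/mol): N 7475, K 5877, Ca 6491, C 6223, Si 4356.
Hence IE_4: Si < K < C < Ca < N.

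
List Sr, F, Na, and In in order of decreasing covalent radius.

Sr > Na > In > F

F is in period 2, group 17; Na is in period 3, group 1; Sr is in period 5, group 2; In is in period 5, group 13.
Across a period the added protons contract the valence shell; down a group each new principal shell makes the atom larger.
Neither a single period nor a single group — weigh both effects.
In > F: both effects reinforce here, so In is clearly the larger of the two.
Na > In: the two effects oppose for this pair; the across-period effect wins (155 vs 142 pm).
Sr > Na: period and group pull opposite ways; the down-group shift dominates (185 vs 155 pm).
For reference (pm): F 64, Na 155, Sr 185, In 142.
So from largest to smallest: Sr > Na > In > F.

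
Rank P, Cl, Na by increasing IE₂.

P < Cl < Na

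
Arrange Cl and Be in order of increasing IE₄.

Cl < Be

The fourth ionization energy removes an electron from the +3 ion. For each element: Cl³⁺ still has 4 valence electrons; Be³⁺ is already 1 electron into the core.
Core electrons are held far more tightly than valence electrons, so Be tops the IE_4 order.
The numbers (kJ/mol): Cl 5159, Be 21007.
Overall IE_4 order: Cl < Be.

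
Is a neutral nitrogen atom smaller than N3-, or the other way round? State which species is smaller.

N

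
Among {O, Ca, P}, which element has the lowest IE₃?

P

After 2 electrons have been removed, what remains? O²⁺ still has 4 valence electrons; Ca²⁺ is the bare [Ar] core; P²⁺ still has 3 valence electrons.
Usually core removal costs more than valence removal, but here the competition is close: a tightly held n=2 valence electron can cost more to remove than an n=3 core electron, so the actual values have to decide it.
Valence configurations: O²⁺ [He]2s²2p², P²⁺ [Ne]3s²3p¹.
Approximate IE_3 values (kJ/mol): O 5300, Ca 4912, P 2914.
So the third ionization energies run P < Ca < O.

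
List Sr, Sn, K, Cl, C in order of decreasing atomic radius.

K > Sr > Sn > Cl > C

C is in period 2, group 14; Cl is in period 3, group 17; K is in period 4, group 1; Sr is in period 5, group 2; Sn is in period 5, group 14.
Across a period the added protons contract the valence shell; down a group each new principal shell makes the atom larger.
These span different periods and groups, so the two trends combine.
Cl > C: the two effects oppose for this pair; the down-group effect wins (99 vs 75 pm).
Sn > Cl: both effects reinforce here, so Sn is clearly the larger of the two.
Sr > Sn: both are in period 5; the period trend gives Sr the larger value.
K > Sr: the two effects oppose for this pair; the across-period effect wins (196 vs 185 pm).
For reference (pm): C 75, Cl 99, K 196, Sr 185, Sn 140.
So from largest to smallest: K > Sr > Sn > Cl > C.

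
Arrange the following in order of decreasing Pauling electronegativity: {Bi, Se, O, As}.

O is in period 2, group 16; As is in period 4, group 15; Se is in period 4, group 16; Bi is in period 6, group 15.
Atoms toward the upper right of the periodic table pull bonding electrons most strongly.
Here both period and group differ, so the two effects have to be weighed against each other.
As > Bi: As sits above Bi in group 15, so the down-group effect alone puts As higher.
Se > As: both are in period 4; the period trend gives Se the larger value.
O > Se: they share group 16; the group trend gives O the larger value.
Approximate values (Pauling): O 3.44, As 2.18, Se 2.55, Bi 2.02.
So from highest to lowest: O > Se > As > Bi.

O, Se, As, Bi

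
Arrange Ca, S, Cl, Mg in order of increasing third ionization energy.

S, Cl, Ca, Mg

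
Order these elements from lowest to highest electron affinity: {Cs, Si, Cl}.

Cs < Si < Cl

Si is in period 3, group 14; Cl is in period 3, group 17; Cs is in period 6, group 1.
Adding an electron releases more energy for atoms nearer the top right (short of the noble gases).
These span different periods and groups, so the two trends combine.
Si > Cs: relative to Cs, both the across-period and down-group shifts push Si's electron affinity up.
Cl > Si: both are in period 3; the period trend gives Cl the larger value.
For reference (kJ/mol): Si 134, Cl 349, Cs 46.
So from lowest to highest: Cs < Si < Cl.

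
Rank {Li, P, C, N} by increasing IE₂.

P < C < N < Li

IE_2 is the cost of taking one more electron from the +1 cation: Li⁺ is the bare [He] core; P⁺ still has 4 valence electrons; C⁺ still has 3 valence electrons; N⁺ still has 4 valence electrons.
Core electrons are held far more tightly than valence electrons, so Li tops the IE_2 order.
Valence configurations: P⁺ [Ne]3s²3p², C⁺ [He]2s²2p¹, N⁺ [He]2s²2p².
Approximate IE_2 values (kJ/mol): Li 7298, P 1907, C 2353, N 2856.
Hence IE_2: P < C < N < Li.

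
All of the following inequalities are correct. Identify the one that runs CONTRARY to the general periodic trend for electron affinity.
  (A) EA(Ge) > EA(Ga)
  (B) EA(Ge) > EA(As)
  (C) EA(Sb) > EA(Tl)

The general trend: electron affinity increases across a period and decreases down a group.
(A) Ge (period 4, group 14) vs Ga (period 4, group 13): the stated order agrees with the simple trend.
(B) Ge (period 4, group 14) vs As (period 4, group 15): the stated order contradicts the simple trend.
(C) Sb (period 5, group 15) vs Tl (period 6, group 13): the stated order agrees with the simple trend.
The exception is (B): adding an electron to As's half-filled 4p³ is unfavourable, so Ge (4p²) has the more exothermic EA.

(B)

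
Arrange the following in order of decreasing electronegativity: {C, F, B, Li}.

F > C > B > Li

Smaller atoms with higher effective nuclear charge are more electronegative.
All lie in period 2, so electronegativity increases left to right.
So from highest to lowest: F > C > B > Li.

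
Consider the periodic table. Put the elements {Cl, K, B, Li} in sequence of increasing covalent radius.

B < Cl < Li < K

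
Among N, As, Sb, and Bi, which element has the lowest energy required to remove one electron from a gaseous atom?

Bi

Removing the outermost electron gets harder across a period and easier down a group.
All are in group 15, so first ionization energy increases up the group.
The lowest energy required to remove one electron from a gaseous atom among these belongs to Bi.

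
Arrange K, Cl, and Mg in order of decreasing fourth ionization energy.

After 3 electrons have been removed, what remains? K³⁺ is already 2 electrons into the core; Cl³⁺ still has 4 valence electrons; Mg³⁺ is already 1 electron into the core.
Breaking into a closed-shell core is much more expensive than removing a leftover valence electron — K and Mg have the largest IE_4 here.
Tabulated IE_4 (kJ/mol): K 5877, Cl 5159, Mg 10543.
Hence IE_4: Cl < K < Mg.

Mg > K > Cl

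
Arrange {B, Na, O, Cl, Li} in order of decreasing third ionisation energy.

IE_3 is the cost of taking one more electron from the +2 cation: B²⁺ still has 1 valence electron; Na²⁺ is already 1 electron into the core; O²⁺ still has 4 valence electrons; Cl²⁺ still has 5 valence electrons; Li²⁺ is already 1 electron into the core.
Breaking into a closed-shell core is much more expensive than removing a leftover valence electron — Na and Li have the largest IE_3 here.
Valence configurations: B²⁺ [He]2s¹, O²⁺ [He]2s²2p², Cl²⁺ [Ne]3s²3p³.
Tabulated IE_3 (kJ/mol): B 3660, Na 6910, O 5300, Cl 3822, Li 11815.
Hence IE_3: B < Cl < O < Na < Li.

Li > Na > O > Cl > B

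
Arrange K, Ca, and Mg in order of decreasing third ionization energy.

The third ionization energy removes an electron from the +2 ion. For each element: K²⁺ is already 1 electron into the core; Ca²⁺ is the bare [Ar] core; Mg²⁺ is the bare [Ne] core.
All of these are removing an electron from a noble-gas core or deeper; the smaller core (lower principal quantum number) is held far more tightly, and within a period the higher nuclear charge binds the same core more tightly.
Tabulated IE_3 (kJ/mol): K 4420, Ca 4912, Mg 7733.
Putting it together, IE_3: K < Ca < Mg.

Mg > Ca > K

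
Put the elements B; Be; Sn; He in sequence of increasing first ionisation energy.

Sn < B < Be < He

IE₁ increases left→right with effective nuclear charge and decreases top→bottom as the valence shell moves farther out.
Here both period and group differ, so the two effects have to be weighed against each other.
B > Sn: period and group pull opposite ways; the down-group shift dominates (801 vs 709 kJ/mol).
Be > B: this pair runs against the simple trend — see the exception note.
He > Be: relative to Be, both the across-period and down-group shifts push He's first ionization energy up.
Note the exception: Be has a higher first ionization energy than B, contrary to the simple trend — removing B's lone 2p electron is easier than breaking Be's filled 2s².
Approximate values (kJ/mol): He 2372, Be 900, B 801, Sn 709.
So from lowest to highest: Sn < B < Be < He.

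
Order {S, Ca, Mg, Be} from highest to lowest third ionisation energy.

Be > Mg > Ca > S

IE_3 is the cost of taking one more electron from the +2 cation: S²⁺ still has 4 valence electrons; Ca²⁺ is the bare [Ar] core; Mg²⁺ is the bare [Ne] core; Be²⁺ is the bare [He] core.
Core electrons are held far more tightly than valence electrons, so Ca, Mg and Be top the IE_3 order.
Approximate IE_3 values (kJ/mol): S 3357, Ca 4912, Mg 7733, Be 14849.
Hence IE_3: S < Ca < Mg < Be.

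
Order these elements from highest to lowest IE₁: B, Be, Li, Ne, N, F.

Ne > F > N > Be > B > Li

Li is in period 2, group 1; Be is in period 2, group 2; B is in period 2, group 13; N is in period 2, group 15; F is in period 2, group 17; Ne is in period 2, group 18.
Across a period the outer electron is held more tightly (higher IE₁); down a group it sits in a higher shell, more shielded, and comes off more easily.
All lie in period 2; the across-period trend (first ionization energy increases left to right) applies, with the exception below.
Note the exception: Be has a higher first ionization energy than B, contrary to the simple trend — removing B's lone 2p electron is easier than breaking Be's filled 2s².
Tabulated first ionization energy (kJ/mol): Li 520, Be 900, B 801, N 1402, F 1681, Ne 2081.
So from highest to lowest: Ne > F > N > Be > B > Li.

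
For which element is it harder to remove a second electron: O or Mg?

O

IE_2 is the cost of taking one more electron from the +1 cation: O⁺ still has 5 valence electrons; Mg⁺ still has 1 valence electron.
All are still removing valence electrons, so compare the +1 ions as you would atoms: IE_2 generally rises across a period (higher Z_eff) and falls down a group (larger shell), subject to the usual subshell exceptions.
Valence configurations: O⁺ [He]2s²2p³, Mg⁺ [Ne]3s¹.
Approximate IE_2 values (kJ/mol): O 3388, Mg 1451.
So the second ionization energies run Mg < O.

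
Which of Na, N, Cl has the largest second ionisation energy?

Consider each +1 ion: Na⁺ is the bare [Ne] core; N⁺ still has 4 valence electrons; Cl⁺ still has 6 valence electrons.
Pulling an electron out of a noble-gas core costs far more than removing a remaining valence electron, so Na sits at the high end of IE_2.
Valence configurations: N⁺ [He]2s²2p², Cl⁺ [Ne]3s²3p⁴.
Tabulated IE_2 (kJ/mol): Na 4562, N 2856, Cl 2298.
So the second ionization energies run Cl < N < Na.

Na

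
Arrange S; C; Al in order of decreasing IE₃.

The third ionization energy removes an electron from the +2 ion. For each element: S²⁺ still has 4 valence electrons; C²⁺ still has 2 valence electrons; Al²⁺ still has 1 valence electron.
All are still removing valence electrons, so compare the +2 ions as you would atoms: IE_3 generally rises across a period (higher Z_eff) and falls down a group (larger shell), subject to the usual subshell exceptions.
Valence configurations: S²⁺ [Ne]3s²3p², C²⁺ [He]2s², Al²⁺ [Ne]3s¹.
The numbers (kJ/mol): S 3357, C 4620, Al 2745.
So the third ionization energies run Al < S < C.

C > S > Al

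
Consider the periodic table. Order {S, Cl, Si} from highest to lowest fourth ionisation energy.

Cl, S, Si

The fourth ionization energy removes an electron from the +3 ion. For each element: S³⁺ still has 3 valence electrons; Cl³⁺ still has 4 valence electrons; Si³⁺ still has 1 valence electron.
All are still removing valence electrons, so compare the +3 ions as you would atoms: IE_4 generally rises across a period (higher Z_eff) and falls down a group (larger shell), subject to the usual subshell exceptions.
Valence configurations: S³⁺ [Ne]3s²3p¹, Cl³⁺ [Ne]3s²3p², Si³⁺ [Ne]3s¹.
Tabulated IE_4 (kJ/mol): S 4556, Cl 5159, Si 4356.
So the fourth ionization energies run Si < S < Cl.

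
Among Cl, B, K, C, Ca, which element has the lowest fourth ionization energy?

Cl

The fourth ionization energy removes an electron from the +3 ion. For each element: Cl³⁺ still has 4 valence electrons; B³⁺ is the bare [He] core; K³⁺ is already 2 electrons into the core; C³⁺ still has 1 valence electron; Ca³⁺ is already 1 electron into the core.
Usually core removal costs more than valence removal, but here the competition is close: a tightly held n=2 valence electron can cost more to remove than an n=3 core electron, so the actual values have to decide it.
Valence configurations: Cl³⁺ [Ne]3s²3p², C³⁺ [He]2s¹.
Approximate IE_4 values (kJ/mol): Cl 5159, B 25026, K 5877, C 6223, Ca 6491.
Hence IE_4: Cl < K < C < Ca < B.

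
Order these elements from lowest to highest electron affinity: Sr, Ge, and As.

Sr < As < Ge

Ge is in period 4, group 14; As is in period 4, group 15; Sr is in period 5, group 2.
Electron affinity generally becomes more exothermic across a period toward the halogens and less exothermic down a group.
Here both period and group differ, so the two effects have to be weighed against each other.
As > Sr: relative to Sr, both the across-period and down-group shifts push As's electron affinity up.
Ge > As: this pair runs against the simple trend — see the exception note.
Note the exception: Ge has a higher electron affinity than As, contrary to the simple trend — adding an electron to As's half-filled 4p³ is unfavourable, so Ge (4p²) has the more exothermic EA.
Tabulated electron affinity (kJ/mol): Ge 119, As 78, Sr 5.
So from lowest to highest: Sr < As < Ge.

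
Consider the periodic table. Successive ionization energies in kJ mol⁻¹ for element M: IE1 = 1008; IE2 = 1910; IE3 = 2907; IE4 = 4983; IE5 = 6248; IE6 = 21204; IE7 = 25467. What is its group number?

Group 15

Look for the largest jump between consecutive ionization energies: IE6/IE5 ≈ 3.4, far larger than any earlier ratio.
That jump marks the point where a core electron is being removed. So the atom has 5 valence electrons.
A main-group element with 5 valence electrons is in group 15.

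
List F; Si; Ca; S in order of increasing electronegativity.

F is in period 2, group 17; Si is in period 3, group 14; S is in period 3, group 16; Ca is in period 4, group 2.
Smaller atoms with higher effective nuclear charge are more electronegative.
These span different periods and groups, so the two trends combine.
Si > Ca: both effects reinforce here, so Si is clearly the higher of the two.
S > Si: S lies to the right of Si in period 3, so the across-period effect alone puts S higher.
F > S: both effects reinforce here, so F is clearly the higher of the two.
Tabulated electronegativity (Pauling): F 3.98, Si 1.90, S 2.58, Ca 1.00.
So from lowest to highest: Ca < Si < S < F.

Ca < Si < S < F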